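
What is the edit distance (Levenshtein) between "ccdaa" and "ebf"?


Computing edit distance: "ccdaa" -> "ebf"
DP table:
           e    b    f
      0    1    2    3
  c   1    1    2    3
  c   2    2    2    3
  d   3    3    3    3
  a   4    4    4    4
  a   5    5    5    5
Edit distance = dp[5][3] = 5

5


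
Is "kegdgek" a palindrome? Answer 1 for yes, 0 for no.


Input: kegdgek
Reversed: kegdgek
  Compare pos 0 ('k') with pos 6 ('k'): match
  Compare pos 1 ('e') with pos 5 ('e'): match
  Compare pos 2 ('g') with pos 4 ('g'): match
Result: palindrome

1


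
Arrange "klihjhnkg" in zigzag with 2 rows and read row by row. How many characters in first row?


Zigzag "klihjhnkg" into 2 rows:
Placing characters:
  'k' => row 0
  'l' => row 1
  'i' => row 0
  'h' => row 1
  'j' => row 0
  'h' => row 1
  'n' => row 0
  'k' => row 1
  'g' => row 0
Rows:
  Row 0: "kijng"
  Row 1: "lhhk"
First row length: 5

5


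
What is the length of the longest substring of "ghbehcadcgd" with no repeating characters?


Input: "ghbehcadcgd"
Sliding window (track last position of each char):
  Position 0 ('g'): window [0,0] length 1 -- new best
  Position 1 ('h'): window [0,1] length 2 -- new best
  Position 2 ('b'): window [0,2] length 3 -- new best
  Position 3 ('e'): window [0,3] length 4 -- new best
  Position 4 ('h'): repeat (last at 1), move window start to 2
  Position 4 ('h'): window [2,4] length 3
  Position 5 ('c'): window [2,5] length 4
  Position 6 ('a'): window [2,6] length 5 -- new best
  Position 7 ('d'): window [2,7] length 6 -- new best
  Position 8 ('c'): repeat (last at 5), move window start to 6
  Position 8 ('c'): window [6,8] length 3
  Position 9 ('g'): window [6,9] length 4
  Position 10 ('d'): repeat (last at 7), move window start to 8
  Position 10 ('d'): window [8,10] length 3
Longest substring with no repeats: "behcad" with length 6

6


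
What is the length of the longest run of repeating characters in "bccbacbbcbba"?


Input: "bccbacbbcbba"
Scanning for longest run:
  Position 1 ('c'): new char, reset run to 1
  Position 2 ('c'): continues run of 'c', length=2
  Position 3 ('b'): new char, reset run to 1
  Position 4 ('a'): new char, reset run to 1
  Position 5 ('c'): new char, reset run to 1
  Position 6 ('b'): new char, reset run to 1
  Position 7 ('b'): continues run of 'b', length=2
  Position 8 ('c'): new char, reset run to 1
  Position 9 ('b'): new char, reset run to 1
  Position 10 ('b'): continues run of 'b', length=2
  Position 11 ('a'): new char, reset run to 1
Longest run: 'c' with length 2

2


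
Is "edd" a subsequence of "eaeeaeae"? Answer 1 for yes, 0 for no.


Check if "edd" is a subsequence of "eaeeaeae"
Greedy scan:
  Position 0 ('e'): matches sub[0] = 'e'
  Position 1 ('a'): no match needed
  Position 2 ('e'): no match needed
  Position 3 ('e'): no match needed
  Position 4 ('a'): no match needed
  Position 5 ('e'): no match needed
  Position 6 ('a'): no match needed
  Position 7 ('e'): no match needed
Only matched 1/3 characters => not a subsequence

0


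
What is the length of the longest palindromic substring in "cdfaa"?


Input: "cdfaa"
Checking substrings for palindromes:
  [3:5] "aa" (len 2) => palindrome
Longest palindromic substring: "aa" with length 2

2


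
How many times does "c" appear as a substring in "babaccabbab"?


Searching for "c" in "babaccabbab"
Scanning each position:
  Position 0: "b" => no
  Position 1: "a" => no
  Position 2: "b" => no
  Position 3: "a" => no
  Position 4: "c" => MATCH
  Position 5: "c" => MATCH
  Position 6: "a" => no
  Position 7: "b" => no
  Position 8: "b" => no
  Position 9: "a" => no
  Position 10: "b" => no
Total occurrences: 2

2


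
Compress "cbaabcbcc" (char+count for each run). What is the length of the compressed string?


Input: cbaabcbcc
Runs:
  'c' x 1 => "c1"
  'b' x 1 => "b1"
  'a' x 2 => "a2"
  'b' x 1 => "b1"
  'c' x 1 => "c1"
  'b' x 1 => "b1"
  'c' x 2 => "c2"
Compressed: "c1b1a2b1c1b1c2"
Compressed length: 14

14


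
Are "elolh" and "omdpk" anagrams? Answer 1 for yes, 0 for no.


Strings: "elolh", "omdpk"
Sorted first:  ehllo
Sorted second: dkmop
Differ at position 0: 'e' vs 'd' => not anagrams

0


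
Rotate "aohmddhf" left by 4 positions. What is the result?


Input: "aohmddhf", rotate left by 4
First 4 characters: "aohm"
Remaining characters: "ddhf"
Concatenate remaining + first: "ddhf" + "aohm" = "ddhfaohm"

ddhfaohm


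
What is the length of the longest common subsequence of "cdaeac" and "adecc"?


LCS of "cdaeac" and "adecc"
DP table:
           a    d    e    c    c
      0    0    0    0    0    0
  c   0    0    0    0    1    1
  d   0    0    1    1    1    1
  a   0    1    1    1    1    1
  e   0    1    1    2    2    2
  a   0    1    1    2    2    2
  c   0    1    1    2    3    3
LCS length = dp[6][5] = 3

3


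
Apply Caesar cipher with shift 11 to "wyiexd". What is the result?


Caesar cipher: shift "wyiexd" by 11
  'w' (pos 22) + 11 = pos 7 = 'h'
  'y' (pos 24) + 11 = pos 9 = 'j'
  'i' (pos 8) + 11 = pos 19 = 't'
  'e' (pos 4) + 11 = pos 15 = 'p'
  'x' (pos 23) + 11 = pos 8 = 'i'
  'd' (pos 3) + 11 = pos 14 = 'o'
Result: hjtpio

hjtpio


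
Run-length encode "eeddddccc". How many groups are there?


Input: eeddddccc
Scanning for consecutive runs:
  Group 1: 'e' x 2 (positions 0-1)
  Group 2: 'd' x 4 (positions 2-5)
  Group 3: 'c' x 3 (positions 6-8)
Total groups: 3

3


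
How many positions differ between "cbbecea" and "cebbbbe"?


Comparing "cbbecea" and "cebbbbe" position by position:
  Position 0: 'c' vs 'c' => same
  Position 1: 'b' vs 'e' => DIFFER
  Position 2: 'b' vs 'b' => same
  Position 3: 'e' vs 'b' => DIFFER
  Position 4: 'c' vs 'b' => DIFFER
  Position 5: 'e' vs 'b' => DIFFER
  Position 6: 'a' vs 'e' => DIFFER
Positions that differ: 5

5


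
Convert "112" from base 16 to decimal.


Input: "112" in base 16
Positional expansion:
  Digit '1' (value 1) x 16^2 = 256
  Digit '1' (value 1) x 16^1 = 16
  Digit '2' (value 2) x 16^0 = 2
Sum = 274

274


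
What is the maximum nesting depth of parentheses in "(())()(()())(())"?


Input: "(())()(()())(())"
Tracking depth:
  Position 0 '(': depth becomes 1
  Position 1 '(': depth becomes 2
  Position 2 ')': depth becomes 1
  Position 3 ')': depth becomes 0
  Position 4 '(': depth becomes 1
  Position 5 ')': depth becomes 0
  Position 6 '(': depth becomes 1
  Position 7 '(': depth becomes 2
  Position 8 ')': depth becomes 1
  Position 9 '(': depth becomes 2
  Position 10 ')': depth becomes 1
  Position 11 ')': depth becomes 0
  Position 12 '(': depth becomes 1
  Position 13 '(': depth becomes 2
  Position 14 ')': depth becomes 1
  Position 15 ')': depth becomes 0
Maximum depth reached: 2

2


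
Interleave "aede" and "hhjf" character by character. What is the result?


Interleaving "aede" and "hhjf":
  Position 0: 'a' from first, 'h' from second => "ah"
  Position 1: 'e' from first, 'h' from second => "eh"
  Position 2: 'd' from first, 'j' from second => "dj"
  Position 3: 'e' from first, 'f' from second => "ef"
Result: ahehdjef

ahehdjef


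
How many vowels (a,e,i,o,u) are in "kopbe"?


Input: kopbe
Checking each character:
  'k' at position 0: consonant
  'o' at position 1: vowel (running total: 1)
  'p' at position 2: consonant
  'b' at position 3: consonant
  'e' at position 4: vowel (running total: 2)
Total vowels: 2

2


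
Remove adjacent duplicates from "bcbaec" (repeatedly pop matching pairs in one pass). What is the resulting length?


Input: bcbaec
Stack-based adjacent duplicate removal:
  Read 'b': push. Stack: b
  Read 'c': push. Stack: bc
  Read 'b': push. Stack: bcb
  Read 'a': push. Stack: bcba
  Read 'e': push. Stack: bcbae
  Read 'c': push. Stack: bcbaec
Final stack: "bcbaec" (length 6)

6


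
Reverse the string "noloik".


Input: noloik
Reading characters right to left:
  Position 5: 'k'
  Position 4: 'i'
  Position 3: 'o'
  Position 2: 'l'
  Position 1: 'o'
  Position 0: 'n'
Reversed: kiolon

kiolon


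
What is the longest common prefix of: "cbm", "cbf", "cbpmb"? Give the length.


Words: cbm, cbf, cbpmb
  Position 0: all 'c' => match
  Position 1: all 'b' => match
  Position 2: ('m', 'f', 'p') => mismatch, stop
LCP = "cb" (length 2)

2


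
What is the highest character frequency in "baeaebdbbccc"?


Input: baeaebdbbccc
Character counts:
  'a': 2
  'b': 4
  'c': 3
  'd': 1
  'e': 2
Maximum frequency: 4

4


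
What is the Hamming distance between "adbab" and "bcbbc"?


Comparing "adbab" and "bcbbc" position by position:
  Position 0: 'a' vs 'b' => differ
  Position 1: 'd' vs 'c' => differ
  Position 2: 'b' vs 'b' => same
  Position 3: 'a' vs 'b' => differ
  Position 4: 'b' vs 'c' => differ
Total differences (Hamming distance): 4

4


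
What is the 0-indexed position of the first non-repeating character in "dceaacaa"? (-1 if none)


Input: dceaacaa
Character frequencies:
  'a': 4
  'c': 2
  'd': 1
  'e': 1
Scanning left to right for freq == 1:
  Position 0 ('d'): unique! => answer = 0

0


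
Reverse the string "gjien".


Input: gjien
Reading characters right to left:
  Position 4: 'n'
  Position 3: 'e'
  Position 2: 'i'
  Position 1: 'j'
  Position 0: 'g'
Reversed: neijg

neijg


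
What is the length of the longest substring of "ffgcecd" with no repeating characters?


Input: "ffgcecd"
Sliding window (track last position of each char):
  Position 0 ('f'): window [0,0] length 1 -- new best
  Position 1 ('f'): repeat (last at 0), move window start to 1
  Position 1 ('f'): window [1,1] length 1
  Position 2 ('g'): window [1,2] length 2 -- new best
  Position 3 ('c'): window [1,3] length 3 -- new best
  Position 4 ('e'): window [1,4] length 4 -- new best
  Position 5 ('c'): repeat (last at 3), move window start to 4
  Position 5 ('c'): window [4,5] length 2
  Position 6 ('d'): window [4,6] length 3
Longest substring with no repeats: "fgce" with length 4

4


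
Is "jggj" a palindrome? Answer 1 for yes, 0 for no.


Input: jggj
Reversed: jggj
  Compare pos 0 ('j') with pos 3 ('j'): match
  Compare pos 1 ('g') with pos 2 ('g'): match
Result: palindrome

1


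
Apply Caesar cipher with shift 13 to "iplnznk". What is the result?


Caesar cipher: shift "iplnznk" by 13
  'i' (pos 8) + 13 = pos 21 = 'v'
  'p' (pos 15) + 13 = pos 2 = 'c'
  'l' (pos 11) + 13 = pos 24 = 'y'
  'n' (pos 13) + 13 = pos 0 = 'a'
  'z' (pos 25) + 13 = pos 12 = 'm'
  'n' (pos 13) + 13 = pos 0 = 'a'
  'k' (pos 10) + 13 = pos 23 = 'x'
Result: vcyamax

vcyamax


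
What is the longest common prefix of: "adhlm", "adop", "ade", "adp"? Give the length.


Words: adhlm, adop, ade, adp
  Position 0: all 'a' => match
  Position 1: all 'd' => match
  Position 2: ('h', 'o', 'e', 'p') => mismatch, stop
LCP = "ad" (length 2)

2


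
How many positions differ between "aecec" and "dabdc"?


Comparing "aecec" and "dabdc" position by position:
  Position 0: 'a' vs 'd' => DIFFER
  Position 1: 'e' vs 'a' => DIFFER
  Position 2: 'c' vs 'b' => DIFFER
  Position 3: 'e' vs 'd' => DIFFER
  Position 4: 'c' vs 'c' => same
Positions that differ: 4

4


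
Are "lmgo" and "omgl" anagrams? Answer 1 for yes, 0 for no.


Strings: "lmgo", "omgl"
Sorted first:  glmo
Sorted second: glmo
Sorted forms match => anagrams

1


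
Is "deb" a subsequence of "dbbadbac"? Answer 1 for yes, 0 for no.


Check if "deb" is a subsequence of "dbbadbac"
Greedy scan:
  Position 0 ('d'): matches sub[0] = 'd'
  Position 1 ('b'): no match needed
  Position 2 ('b'): no match needed
  Position 3 ('a'): no match needed
  Position 4 ('d'): no match needed
  Position 5 ('b'): no match needed
  Position 6 ('a'): no match needed
  Position 7 ('c'): no match needed
Only matched 1/3 characters => not a subsequence

0


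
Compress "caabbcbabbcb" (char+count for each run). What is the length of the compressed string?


Input: caabbcbabbcb
Runs:
  'c' x 1 => "c1"
  'a' x 2 => "a2"
  'b' x 2 => "b2"
  'c' x 1 => "c1"
  'b' x 1 => "b1"
  'a' x 1 => "a1"
  'b' x 2 => "b2"
  'c' x 1 => "c1"
  'b' x 1 => "b1"
Compressed: "c1a2b2c1b1a1b2c1b1"
Compressed length: 18

18


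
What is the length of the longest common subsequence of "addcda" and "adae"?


LCS of "addcda" and "adae"
DP table:
           a    d    a    e
      0    0    0    0    0
  a   0    1    1    1    1
  d   0    1    2    2    2
  d   0    1    2    2    2
  c   0    1    2    2    2
  d   0    1    2    2    2
  a   0    1    2    3    3
LCS length = dp[6][4] = 3

3


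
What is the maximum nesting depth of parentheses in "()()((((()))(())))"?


Input: "()()((((()))(())))"
Tracking depth:
  Position 0 '(': depth becomes 1
  Position 1 ')': depth becomes 0
  Position 2 '(': depth becomes 1
  Position 3 ')': depth becomes 0
  Position 4 '(': depth becomes 1
  Position 5 '(': depth becomes 2
  Position 6 '(': depth becomes 3
  Position 7 '(': depth becomes 4
  Position 8 '(': depth becomes 5
  Position 9 ')': depth becomes 4
  Position 10 ')': depth becomes 3
  Position 11 ')': depth becomes 2
  Position 12 '(': depth becomes 3
  Position 13 '(': depth becomes 4
  Position 14 ')': depth becomes 3
  Position 15 ')': depth becomes 2
  Position 16 ')': depth becomes 1
  Position 17 ')': depth becomes 0
Maximum depth reached: 5

5


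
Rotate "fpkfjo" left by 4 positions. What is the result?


Input: "fpkfjo", rotate left by 4
First 4 characters: "fpkf"
Remaining characters: "jo"
Concatenate remaining + first: "jo" + "fpkf" = "jofpkf"

jofpkf


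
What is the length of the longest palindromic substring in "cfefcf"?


Input: "cfefcf"
Checking substrings for palindromes:
  [0:5] "cfefc" (len 5) => palindrome
  [1:4] "fef" (len 3) => palindrome
  [3:6] "fcf" (len 3) => palindrome
Longest palindromic substring: "cfefc" with length 5

5


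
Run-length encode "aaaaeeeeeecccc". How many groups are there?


Input: aaaaeeeeeecccc
Scanning for consecutive runs:
  Group 1: 'a' x 4 (positions 0-3)
  Group 2: 'e' x 6 (positions 4-9)
  Group 3: 'c' x 4 (positions 10-13)
Total groups: 3

3


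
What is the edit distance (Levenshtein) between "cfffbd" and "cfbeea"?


Computing edit distance: "cfffbd" -> "cfbeea"
DP table:
           c    f    b    e    e    a
      0    1    2    3    4    5    6
  c   1    0    1    2    3    4    5
  f   2    1    0    1    2    3    4
  f   3    2    1    1    2    3    4
  f   4    3    2    2    2    3    4
  b   5    4    3    2    3    3    4
  d   6    5    4    3    3    4    4
Edit distance = dp[6][6] = 4

4


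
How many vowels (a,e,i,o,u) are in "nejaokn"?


Input: nejaokn
Checking each character:
  'n' at position 0: consonant
  'e' at position 1: vowel (running total: 1)
  'j' at position 2: consonant
  'a' at position 3: vowel (running total: 2)
  'o' at position 4: vowel (running total: 3)
  'k' at position 5: consonant
  'n' at position 6: consonant
Total vowels: 3

3


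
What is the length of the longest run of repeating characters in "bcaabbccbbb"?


Input: "bcaabbccbbb"
Scanning for longest run:
  Position 1 ('c'): new char, reset run to 1
  Position 2 ('a'): new char, reset run to 1
  Position 3 ('a'): continues run of 'a', length=2
  Position 4 ('b'): new char, reset run to 1
  Position 5 ('b'): continues run of 'b', length=2
  Position 6 ('c'): new char, reset run to 1
  Position 7 ('c'): continues run of 'c', length=2
  Position 8 ('b'): new char, reset run to 1
  Position 9 ('b'): continues run of 'b', length=2
  Position 10 ('b'): continues run of 'b', length=3
Longest run: 'b' with length 3

3


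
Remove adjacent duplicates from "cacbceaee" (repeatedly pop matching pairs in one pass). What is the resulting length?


Input: cacbceaee
Stack-based adjacent duplicate removal:
  Read 'c': push. Stack: c
  Read 'a': push. Stack: ca
  Read 'c': push. Stack: cac
  Read 'b': push. Stack: cacb
  Read 'c': push. Stack: cacbc
  Read 'e': push. Stack: cacbce
  Read 'a': push. Stack: cacbcea
  Read 'e': push. Stack: cacbceae
  Read 'e': matches stack top 'e' => pop. Stack: cacbcea
Final stack: "cacbcea" (length 7)

7


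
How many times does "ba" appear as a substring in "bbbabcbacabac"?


Searching for "ba" in "bbbabcbacabac"
Scanning each position:
  Position 0: "bb" => no
  Position 1: "bb" => no
  Position 2: "ba" => MATCH
  Position 3: "ab" => no
  Position 4: "bc" => no
  Position 5: "cb" => no
  Position 6: "ba" => MATCH
  Position 7: "ac" => no
  Position 8: "ca" => no
  Position 9: "ab" => no
  Position 10: "ba" => MATCH
  Position 11: "ac" => no
Total occurrences: 3

3


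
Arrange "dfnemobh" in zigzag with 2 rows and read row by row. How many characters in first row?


Zigzag "dfnemobh" into 2 rows:
Placing characters:
  'd' => row 0
  'f' => row 1
  'n' => row 0
  'e' => row 1
  'm' => row 0
  'o' => row 1
  'b' => row 0
  'h' => row 1
Rows:
  Row 0: "dnmb"
  Row 1: "feoh"
First row length: 4

4


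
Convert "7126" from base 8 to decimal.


Input: "7126" in base 8
Positional expansion:
  Digit '7' (value 7) x 8^3 = 3584
  Digit '1' (value 1) x 8^2 = 64
  Digit '2' (value 2) x 8^1 = 16
  Digit '6' (value 6) x 8^0 = 6
Sum = 3670

3670


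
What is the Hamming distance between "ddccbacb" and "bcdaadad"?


Comparing "ddccbacb" and "bcdaadad" position by position:
  Position 0: 'd' vs 'b' => differ
  Position 1: 'd' vs 'c' => differ
  Position 2: 'c' vs 'd' => differ
  Position 3: 'c' vs 'a' => differ
  Position 4: 'b' vs 'a' => differ
  Position 5: 'a' vs 'd' => differ
  Position 6: 'c' vs 'a' => differ
  Position 7: 'b' vs 'd' => differ
Total differences (Hamming distance): 8

8


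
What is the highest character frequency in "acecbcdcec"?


Input: acecbcdcec
Character counts:
  'a': 1
  'b': 1
  'c': 5
  'd': 1
  'e': 2
Maximum frequency: 5

5


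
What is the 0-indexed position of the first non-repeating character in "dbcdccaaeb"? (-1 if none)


Input: dbcdccaaeb
Character frequencies:
  'a': 2
  'b': 2
  'c': 3
  'd': 2
  'e': 1
Scanning left to right for freq == 1:
  Position 0 ('d'): freq=2, skip
  Position 1 ('b'): freq=2, skip
  Position 2 ('c'): freq=3, skip
  Position 3 ('d'): freq=2, skip
  Position 4 ('c'): freq=3, skip
  Position 5 ('c'): freq=3, skip
  Position 6 ('a'): freq=2, skip
  Position 7 ('a'): freq=2, skip
  Position 8 ('e'): unique! => answer = 8

8


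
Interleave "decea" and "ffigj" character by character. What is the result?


Interleaving "decea" and "ffigj":
  Position 0: 'd' from first, 'f' from second => "df"
  Position 1: 'e' from first, 'f' from second => "ef"
  Position 2: 'c' from first, 'i' from second => "ci"
  Position 3: 'e' from first, 'g' from second => "eg"
  Position 4: 'a' from first, 'j' from second => "aj"
Result: dfefciegaj

dfefciegaj


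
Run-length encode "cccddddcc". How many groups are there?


Input: cccddddcc
Scanning for consecutive runs:
  Group 1: 'c' x 3 (positions 0-2)
  Group 2: 'd' x 4 (positions 3-6)
  Group 3: 'c' x 2 (positions 7-8)
Total groups: 3

3


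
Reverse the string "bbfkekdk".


Input: bbfkekdk
Reading characters right to left:
  Position 7: 'k'
  Position 6: 'd'
  Position 5: 'k'
  Position 4: 'e'
  Position 3: 'k'
  Position 2: 'f'
  Position 1: 'b'
  Position 0: 'b'
Reversed: kdkekfbb

kdkekfbb


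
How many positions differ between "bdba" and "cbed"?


Comparing "bdba" and "cbed" position by position:
  Position 0: 'b' vs 'c' => DIFFER
  Position 1: 'd' vs 'b' => DIFFER
  Position 2: 'b' vs 'e' => DIFFER
  Position 3: 'a' vs 'd' => DIFFER
Positions that differ: 4

4


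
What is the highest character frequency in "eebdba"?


Input: eebdba
Character counts:
  'a': 1
  'b': 2
  'd': 1
  'e': 2
Maximum frequency: 2

2


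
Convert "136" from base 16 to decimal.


Input: "136" in base 16
Positional expansion:
  Digit '1' (value 1) x 16^2 = 256
  Digit '3' (value 3) x 16^1 = 48
  Digit '6' (value 6) x 16^0 = 6
Sum = 310

310


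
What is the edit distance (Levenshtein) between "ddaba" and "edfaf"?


Computing edit distance: "ddaba" -> "edfaf"
DP table:
           e    d    f    a    f
      0    1    2    3    4    5
  d   1    1    1    2    3    4
  d   2    2    1    2    3    4
  a   3    3    2    2    2    3
  b   4    4    3    3    3    3
  a   5    5    4    4    3    4
Edit distance = dp[5][5] = 4

4


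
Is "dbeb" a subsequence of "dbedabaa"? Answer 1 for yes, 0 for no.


Check if "dbeb" is a subsequence of "dbedabaa"
Greedy scan:
  Position 0 ('d'): matches sub[0] = 'd'
  Position 1 ('b'): matches sub[1] = 'b'
  Position 2 ('e'): matches sub[2] = 'e'
  Position 3 ('d'): no match needed
  Position 4 ('a'): no match needed
  Position 5 ('b'): matches sub[3] = 'b'
  Position 6 ('a'): no match needed
  Position 7 ('a'): no match needed
All 4 characters matched => is a subsequence

1


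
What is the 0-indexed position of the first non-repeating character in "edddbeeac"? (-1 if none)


Input: edddbeeac
Character frequencies:
  'a': 1
  'b': 1
  'c': 1
  'd': 3
  'e': 3
Scanning left to right for freq == 1:
  Position 0 ('e'): freq=3, skip
  Position 1 ('d'): freq=3, skip
  Position 2 ('d'): freq=3, skip
  Position 3 ('d'): freq=3, skip
  Position 4 ('b'): unique! => answer = 4

4


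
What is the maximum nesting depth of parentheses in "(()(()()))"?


Input: "(()(()()))"
Tracking depth:
  Position 0 '(': depth becomes 1
  Position 1 '(': depth becomes 2
  Position 2 ')': depth becomes 1
  Position 3 '(': depth becomes 2
  Position 4 '(': depth becomes 3
  Position 5 ')': depth becomes 2
  Position 6 '(': depth becomes 3
  Position 7 ')': depth becomes 2
  Position 8 ')': depth becomes 1
  Position 9 ')': depth becomes 0
Maximum depth reached: 3

3


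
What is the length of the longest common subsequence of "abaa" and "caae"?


LCS of "abaa" and "caae"
DP table:
           c    a    a    e
      0    0    0    0    0
  a   0    0    1    1    1
  b   0    0    1    1    1
  a   0    0    1    2    2
  a   0    0    1    2    2
LCS length = dp[4][4] = 2

2


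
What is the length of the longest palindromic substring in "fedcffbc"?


Input: "fedcffbc"
Checking substrings for palindromes:
  [4:6] "ff" (len 2) => palindrome
Longest palindromic substring: "ff" with length 2

2


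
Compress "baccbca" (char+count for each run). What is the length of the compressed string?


Input: baccbca
Runs:
  'b' x 1 => "b1"
  'a' x 1 => "a1"
  'c' x 2 => "c2"
  'b' x 1 => "b1"
  'c' x 1 => "c1"
  'a' x 1 => "a1"
Compressed: "b1a1c2b1c1a1"
Compressed length: 12

12


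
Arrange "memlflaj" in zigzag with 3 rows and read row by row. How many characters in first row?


Zigzag "memlflaj" into 3 rows:
Placing characters:
  'm' => row 0
  'e' => row 1
  'm' => row 2
  'l' => row 1
  'f' => row 0
  'l' => row 1
  'a' => row 2
  'j' => row 1
Rows:
  Row 0: "mf"
  Row 1: "ellj"
  Row 2: "ma"
First row length: 2

2


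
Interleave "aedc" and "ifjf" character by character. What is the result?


Interleaving "aedc" and "ifjf":
  Position 0: 'a' from first, 'i' from second => "ai"
  Position 1: 'e' from first, 'f' from second => "ef"
  Position 2: 'd' from first, 'j' from second => "dj"
  Position 3: 'c' from first, 'f' from second => "cf"
Result: aiefdjcf

aiefdjcf


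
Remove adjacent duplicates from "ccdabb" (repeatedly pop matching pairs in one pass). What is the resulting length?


Input: ccdabb
Stack-based adjacent duplicate removal:
  Read 'c': push. Stack: c
  Read 'c': matches stack top 'c' => pop. Stack: (empty)
  Read 'd': push. Stack: d
  Read 'a': push. Stack: da
  Read 'b': push. Stack: dab
  Read 'b': matches stack top 'b' => pop. Stack: da
Final stack: "da" (length 2)

2


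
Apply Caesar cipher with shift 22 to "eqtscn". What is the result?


Caesar cipher: shift "eqtscn" by 22
  'e' (pos 4) + 22 = pos 0 = 'a'
  'q' (pos 16) + 22 = pos 12 = 'm'
  't' (pos 19) + 22 = pos 15 = 'p'
  's' (pos 18) + 22 = pos 14 = 'o'
  'c' (pos 2) + 22 = pos 24 = 'y'
  'n' (pos 13) + 22 = pos 9 = 'j'
Result: ampoyj

ampoyj


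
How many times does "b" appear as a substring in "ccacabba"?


Searching for "b" in "ccacabba"
Scanning each position:
  Position 0: "c" => no
  Position 1: "c" => no
  Position 2: "a" => no
  Position 3: "c" => no
  Position 4: "a" => no
  Position 5: "b" => MATCH
  Position 6: "b" => MATCH
  Position 7: "a" => no
Total occurrences: 2

2


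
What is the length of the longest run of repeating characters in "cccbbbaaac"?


Input: "cccbbbaaac"
Scanning for longest run:
  Position 1 ('c'): continues run of 'c', length=2
  Position 2 ('c'): continues run of 'c', length=3
  Position 3 ('b'): new char, reset run to 1
  Position 4 ('b'): continues run of 'b', length=2
  Position 5 ('b'): continues run of 'b', length=3
  Position 6 ('a'): new char, reset run to 1
  Position 7 ('a'): continues run of 'a', length=2
  Position 8 ('a'): continues run of 'a', length=3
  Position 9 ('c'): new char, reset run to 1
Longest run: 'c' with length 3

3


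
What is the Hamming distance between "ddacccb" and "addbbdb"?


Comparing "ddacccb" and "addbbdb" position by position:
  Position 0: 'd' vs 'a' => differ
  Position 1: 'd' vs 'd' => same
  Position 2: 'a' vs 'd' => differ
  Position 3: 'c' vs 'b' => differ
  Position 4: 'c' vs 'b' => differ
  Position 5: 'c' vs 'd' => differ
  Position 6: 'b' vs 'b' => same
Total differences (Hamming distance): 5

5


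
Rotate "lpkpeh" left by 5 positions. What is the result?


Input: "lpkpeh", rotate left by 5
First 5 characters: "lpkpe"
Remaining characters: "h"
Concatenate remaining + first: "h" + "lpkpe" = "hlpkpe"

hlpkpe


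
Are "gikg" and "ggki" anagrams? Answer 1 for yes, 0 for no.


Strings: "gikg", "ggki"
Sorted first:  ggik
Sorted second: ggik
Sorted forms match => anagrams

1


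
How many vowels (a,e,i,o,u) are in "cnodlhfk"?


Input: cnodlhfk
Checking each character:
  'c' at position 0: consonant
  'n' at position 1: consonant
  'o' at position 2: vowel (running total: 1)
  'd' at position 3: consonant
  'l' at position 4: consonant
  'h' at position 5: consonant
  'f' at position 6: consonant
  'k' at position 7: consonant
Total vowels: 1

1


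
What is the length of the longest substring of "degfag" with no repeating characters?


Input: "degfag"
Sliding window (track last position of each char):
  Position 0 ('d'): window [0,0] length 1 -- new best
  Position 1 ('e'): window [0,1] length 2 -- new best
  Position 2 ('g'): window [0,2] length 3 -- new best
  Position 3 ('f'): window [0,3] length 4 -- new best
  Position 4 ('a'): window [0,4] length 5 -- new best
  Position 5 ('g'): repeat (last at 2), move window start to 3
  Position 5 ('g'): window [3,5] length 3
Longest substring with no repeats: "degfa" with length 5

5


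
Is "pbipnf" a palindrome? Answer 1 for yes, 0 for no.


Input: pbipnf
Reversed: fnpibp
  Compare pos 0 ('p') with pos 5 ('f'): MISMATCH
  Compare pos 1 ('b') with pos 4 ('n'): MISMATCH
  Compare pos 2 ('i') with pos 3 ('p'): MISMATCH
Result: not a palindrome

0


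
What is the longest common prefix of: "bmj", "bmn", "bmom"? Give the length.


Words: bmj, bmn, bmom
  Position 0: all 'b' => match
  Position 1: all 'm' => match
  Position 2: ('j', 'n', 'o') => mismatch, stop
LCP = "bm" (length 2)

2


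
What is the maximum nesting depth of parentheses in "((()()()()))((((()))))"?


Input: "((()()()()))((((()))))"
Tracking depth:
  Position 0 '(': depth becomes 1
  Position 1 '(': depth becomes 2
  Position 2 '(': depth becomes 3
  Position 3 ')': depth becomes 2
  Position 4 '(': depth becomes 3
  Position 5 ')': depth becomes 2
  Position 6 '(': depth becomes 3
  Position 7 ')': depth becomes 2
  Position 8 '(': depth becomes 3
  Position 9 ')': depth becomes 2
  Position 10 ')': depth becomes 1
  Position 11 ')': depth becomes 0
  Position 12 '(': depth becomes 1
  Position 13 '(': depth becomes 2
  Position 14 '(': depth becomes 3
  Position 15 '(': depth becomes 4
  Position 16 '(': depth becomes 5
  Position 17 ')': depth becomes 4
  Position 18 ')': depth becomes 3
  Position 19 ')': depth becomes 2
  Position 20 ')': depth becomes 1
  Position 21 ')': depth becomes 0
Maximum depth reached: 5

5


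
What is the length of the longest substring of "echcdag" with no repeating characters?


Input: "echcdag"
Sliding window (track last position of each char):
  Position 0 ('e'): window [0,0] length 1 -- new best
  Position 1 ('c'): window [0,1] length 2 -- new best
  Position 2 ('h'): window [0,2] length 3 -- new best
  Position 3 ('c'): repeat (last at 1), move window start to 2
  Position 3 ('c'): window [2,3] length 2
  Position 4 ('d'): window [2,4] length 3
  Position 5 ('a'): window [2,5] length 4 -- new best
  Position 6 ('g'): window [2,6] length 5 -- new best
Longest substring with no repeats: "hcdag" with length 5

5


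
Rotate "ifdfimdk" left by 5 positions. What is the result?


Input: "ifdfimdk", rotate left by 5
First 5 characters: "ifdfi"
Remaining characters: "mdk"
Concatenate remaining + first: "mdk" + "ifdfi" = "mdkifdfi"

mdkifdfi


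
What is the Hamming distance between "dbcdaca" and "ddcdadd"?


Comparing "dbcdaca" and "ddcdadd" position by position:
  Position 0: 'd' vs 'd' => same
  Position 1: 'b' vs 'd' => differ
  Position 2: 'c' vs 'c' => same
  Position 3: 'd' vs 'd' => same
  Position 4: 'a' vs 'a' => same
  Position 5: 'c' vs 'd' => differ
  Position 6: 'a' vs 'd' => differ
Total differences (Hamming distance): 3

3


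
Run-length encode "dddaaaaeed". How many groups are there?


Input: dddaaaaeed
Scanning for consecutive runs:
  Group 1: 'd' x 3 (positions 0-2)
  Group 2: 'a' x 4 (positions 3-6)
  Group 3: 'e' x 2 (positions 7-8)
  Group 4: 'd' x 1 (positions 9-9)
Total groups: 4

4


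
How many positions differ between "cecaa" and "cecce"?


Comparing "cecaa" and "cecce" position by position:
  Position 0: 'c' vs 'c' => same
  Position 1: 'e' vs 'e' => same
  Position 2: 'c' vs 'c' => same
  Position 3: 'a' vs 'c' => DIFFER
  Position 4: 'a' vs 'e' => DIFFER
Positions that differ: 2

2


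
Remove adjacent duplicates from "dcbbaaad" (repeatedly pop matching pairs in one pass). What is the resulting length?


Input: dcbbaaad
Stack-based adjacent duplicate removal:
  Read 'd': push. Stack: d
  Read 'c': push. Stack: dc
  Read 'b': push. Stack: dcb
  Read 'b': matches stack top 'b' => pop. Stack: dc
  Read 'a': push. Stack: dca
  Read 'a': matches stack top 'a' => pop. Stack: dc
  Read 'a': push. Stack: dca
  Read 'd': push. Stack: dcad
Final stack: "dcad" (length 4)

4


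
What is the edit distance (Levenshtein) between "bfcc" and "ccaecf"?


Computing edit distance: "bfcc" -> "ccaecf"
DP table:
           c    c    a    e    c    f
      0    1    2    3    4    5    6
  b   1    1    2    3    4    5    6
  f   2    2    2    3    4    5    5
  c   3    2    2    3    4    4    5
  c   4    3    2    3    4    4    5
Edit distance = dp[4][6] = 5

5


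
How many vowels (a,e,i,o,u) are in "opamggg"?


Input: opamggg
Checking each character:
  'o' at position 0: vowel (running total: 1)
  'p' at position 1: consonant
  'a' at position 2: vowel (running total: 2)
  'm' at position 3: consonant
  'g' at position 4: consonant
  'g' at position 5: consonant
  'g' at position 6: consonant
Total vowels: 2

2


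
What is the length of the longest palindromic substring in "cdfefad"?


Input: "cdfefad"
Checking substrings for palindromes:
  [2:5] "fef" (len 3) => palindrome
Longest palindromic substring: "fef" with length 3

3


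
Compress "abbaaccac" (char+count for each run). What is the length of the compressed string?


Input: abbaaccac
Runs:
  'a' x 1 => "a1"
  'b' x 2 => "b2"
  'a' x 2 => "a2"
  'c' x 2 => "c2"
  'a' x 1 => "a1"
  'c' x 1 => "c1"
Compressed: "a1b2a2c2a1c1"
Compressed length: 12

12


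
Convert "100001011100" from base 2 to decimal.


Input: "100001011100" in base 2
Positional expansion:
  Digit '1' (value 1) x 2^11 = 2048
  Digit '0' (value 0) x 2^10 = 0
  Digit '0' (value 0) x 2^9 = 0
  Digit '0' (value 0) x 2^8 = 0
  Digit '0' (value 0) x 2^7 = 0
  Digit '1' (value 1) x 2^6 = 64
  Digit '0' (value 0) x 2^5 = 0
  Digit '1' (value 1) x 2^4 = 16
  Digit '1' (value 1) x 2^3 = 8
  Digit '1' (value 1) x 2^2 = 4
  Digit '0' (value 0) x 2^1 = 0
  Digit '0' (value 0) x 2^0 = 0
Sum = 2140

2140


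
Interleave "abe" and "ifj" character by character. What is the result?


Interleaving "abe" and "ifj":
  Position 0: 'a' from first, 'i' from second => "ai"
  Position 1: 'b' from first, 'f' from second => "bf"
  Position 2: 'e' from first, 'j' from second => "ej"
Result: aibfej

aibfej


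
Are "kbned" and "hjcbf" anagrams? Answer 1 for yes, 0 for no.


Strings: "kbned", "hjcbf"
Sorted first:  bdekn
Sorted second: bcfhj
Differ at position 1: 'd' vs 'c' => not anagrams

0


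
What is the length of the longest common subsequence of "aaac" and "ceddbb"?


LCS of "aaac" and "ceddbb"
DP table:
           c    e    d    d    b    b
      0    0    0    0    0    0    0
  a   0    0    0    0    0    0    0
  a   0    0    0    0    0    0    0
  a   0    0    0    0    0    0    0
  c   0    1    1    1    1    1    1
LCS length = dp[4][6] = 1

1


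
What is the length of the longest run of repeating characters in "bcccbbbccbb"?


Input: "bcccbbbccbb"
Scanning for longest run:
  Position 1 ('c'): new char, reset run to 1
  Position 2 ('c'): continues run of 'c', length=2
  Position 3 ('c'): continues run of 'c', length=3
  Position 4 ('b'): new char, reset run to 1
  Position 5 ('b'): continues run of 'b', length=2
  Position 6 ('b'): continues run of 'b', length=3
  Position 7 ('c'): new char, reset run to 1
  Position 8 ('c'): continues run of 'c', length=2
  Position 9 ('b'): new char, reset run to 1
  Position 10 ('b'): continues run of 'b', length=2
Longest run: 'c' with length 3

3


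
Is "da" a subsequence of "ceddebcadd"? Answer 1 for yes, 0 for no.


Check if "da" is a subsequence of "ceddebcadd"
Greedy scan:
  Position 0 ('c'): no match needed
  Position 1 ('e'): no match needed
  Position 2 ('d'): matches sub[0] = 'd'
  Position 3 ('d'): no match needed
  Position 4 ('e'): no match needed
  Position 5 ('b'): no match needed
  Position 6 ('c'): no match needed
  Position 7 ('a'): matches sub[1] = 'a'
  Position 8 ('d'): no match needed
  Position 9 ('d'): no match needed
All 2 characters matched => is a subsequence

1


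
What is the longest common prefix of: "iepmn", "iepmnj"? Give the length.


Words: iepmn, iepmnj
  Position 0: all 'i' => match
  Position 1: all 'e' => match
  Position 2: all 'p' => match
  Position 3: all 'm' => match
  Position 4: all 'n' => match
LCP = "iepmn" (length 5)

5


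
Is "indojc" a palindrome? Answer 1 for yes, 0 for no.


Input: indojc
Reversed: cjodni
  Compare pos 0 ('i') with pos 5 ('c'): MISMATCH
  Compare pos 1 ('n') with pos 4 ('j'): MISMATCH
  Compare pos 2 ('d') with pos 3 ('o'): MISMATCH
Result: not a palindrome

0


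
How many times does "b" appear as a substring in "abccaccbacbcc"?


Searching for "b" in "abccaccbacbcc"
Scanning each position:
  Position 0: "a" => no
  Position 1: "b" => MATCH
  Position 2: "c" => no
  Position 3: "c" => no
  Position 4: "a" => no
  Position 5: "c" => no
  Position 6: "c" => no
  Position 7: "b" => MATCH
  Position 8: "a" => no
  Position 9: "c" => no
  Position 10: "b" => MATCH
  Position 11: "c" => no
  Position 12: "c" => no
Total occurrences: 3

3


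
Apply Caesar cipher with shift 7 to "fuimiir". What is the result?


Caesar cipher: shift "fuimiir" by 7
  'f' (pos 5) + 7 = pos 12 = 'm'
  'u' (pos 20) + 7 = pos 1 = 'b'
  'i' (pos 8) + 7 = pos 15 = 'p'
  'm' (pos 12) + 7 = pos 19 = 't'
  'i' (pos 8) + 7 = pos 15 = 'p'
  'i' (pos 8) + 7 = pos 15 = 'p'
  'r' (pos 17) + 7 = pos 24 = 'y'
Result: mbptppy

mbptppy


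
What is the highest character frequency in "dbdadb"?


Input: dbdadb
Character counts:
  'a': 1
  'b': 2
  'd': 3
Maximum frequency: 3

3


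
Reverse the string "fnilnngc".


Input: fnilnngc
Reading characters right to left:
  Position 7: 'c'
  Position 6: 'g'
  Position 5: 'n'
  Position 4: 'n'
  Position 3: 'l'
  Position 2: 'i'
  Position 1: 'n'
  Position 0: 'f'
Reversed: cgnnlinf

cgnnlinf


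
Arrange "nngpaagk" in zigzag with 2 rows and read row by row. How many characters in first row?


Zigzag "nngpaagk" into 2 rows:
Placing characters:
  'n' => row 0
  'n' => row 1
  'g' => row 0
  'p' => row 1
  'a' => row 0
  'a' => row 1
  'g' => row 0
  'k' => row 1
Rows:
  Row 0: "ngag"
  Row 1: "npak"
First row length: 4

4


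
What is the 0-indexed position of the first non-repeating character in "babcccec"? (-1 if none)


Input: babcccec
Character frequencies:
  'a': 1
  'b': 2
  'c': 4
  'e': 1
Scanning left to right for freq == 1:
  Position 0 ('b'): freq=2, skip
  Position 1 ('a'): unique! => answer = 1

1


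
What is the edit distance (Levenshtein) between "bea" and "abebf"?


Computing edit distance: "bea" -> "abebf"
DP table:
           a    b    e    b    f
      0    1    2    3    4    5
  b   1    1    1    2    3    4
  e   2    2    2    1    2    3
  a   3    2    3    2    2    3
Edit distance = dp[3][5] = 3

3


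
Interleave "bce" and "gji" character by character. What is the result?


Interleaving "bce" and "gji":
  Position 0: 'b' from first, 'g' from second => "bg"
  Position 1: 'c' from first, 'j' from second => "cj"
  Position 2: 'e' from first, 'i' from second => "ei"
Result: bgcjei

bgcjei


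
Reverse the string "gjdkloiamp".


Input: gjdkloiamp
Reading characters right to left:
  Position 9: 'p'
  Position 8: 'm'
  Position 7: 'a'
  Position 6: 'i'
  Position 5: 'o'
  Position 4: 'l'
  Position 3: 'k'
  Position 2: 'd'
  Position 1: 'j'
  Position 0: 'g'
Reversed: pmaiolkdjg

pmaiolkdjg


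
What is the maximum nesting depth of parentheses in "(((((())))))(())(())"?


Input: "(((((())))))(())(())"
Tracking depth:
  Position 0 '(': depth becomes 1
  Position 1 '(': depth becomes 2
  Position 2 '(': depth becomes 3
  Position 3 '(': depth becomes 4
  Position 4 '(': depth becomes 5
  Position 5 '(': depth becomes 6
  Position 6 ')': depth becomes 5
  Position 7 ')': depth becomes 4
  Position 8 ')': depth becomes 3
  Position 9 ')': depth becomes 2
  Position 10 ')': depth becomes 1
  Position 11 ')': depth becomes 0
  Position 12 '(': depth becomes 1
  Position 13 '(': depth becomes 2
  Position 14 ')': depth becomes 1
  Position 15 ')': depth becomes 0
  Position 16 '(': depth becomes 1
  Position 17 '(': depth becomes 2
  Position 18 ')': depth becomes 1
  Position 19 ')': depth becomes 0
Maximum depth reached: 6

6


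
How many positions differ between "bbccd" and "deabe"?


Comparing "bbccd" and "deabe" position by position:
  Position 0: 'b' vs 'd' => DIFFER
  Position 1: 'b' vs 'e' => DIFFER
  Position 2: 'c' vs 'a' => DIFFER
  Position 3: 'c' vs 'b' => DIFFER
  Position 4: 'd' vs 'e' => DIFFER
Positions that differ: 5

5


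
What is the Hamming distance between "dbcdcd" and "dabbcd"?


Comparing "dbcdcd" and "dabbcd" position by position:
  Position 0: 'd' vs 'd' => same
  Position 1: 'b' vs 'a' => differ
  Position 2: 'c' vs 'b' => differ
  Position 3: 'd' vs 'b' => differ
  Position 4: 'c' vs 'c' => same
  Position 5: 'd' vs 'd' => same
Total differences (Hamming distance): 3

3


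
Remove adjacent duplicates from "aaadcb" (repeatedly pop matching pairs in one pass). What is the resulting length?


Input: aaadcb
Stack-based adjacent duplicate removal:
  Read 'a': push. Stack: a
  Read 'a': matches stack top 'a' => pop. Stack: (empty)
  Read 'a': push. Stack: a
  Read 'd': push. Stack: ad
  Read 'c': push. Stack: adc
  Read 'b': push. Stack: adcb
Final stack: "adcb" (length 4)

4


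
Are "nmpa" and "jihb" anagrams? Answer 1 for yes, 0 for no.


Strings: "nmpa", "jihb"
Sorted first:  amnp
Sorted second: bhij
Differ at position 0: 'a' vs 'b' => not anagrams

0


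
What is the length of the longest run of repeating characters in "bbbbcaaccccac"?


Input: "bbbbcaaccccac"
Scanning for longest run:
  Position 1 ('b'): continues run of 'b', length=2
  Position 2 ('b'): continues run of 'b', length=3
  Position 3 ('b'): continues run of 'b', length=4
  Position 4 ('c'): new char, reset run to 1
  Position 5 ('a'): new char, reset run to 1
  Position 6 ('a'): continues run of 'a', length=2
  Position 7 ('c'): new char, reset run to 1
  Position 8 ('c'): continues run of 'c', length=2
  Position 9 ('c'): continues run of 'c', length=3
  Position 10 ('c'): continues run of 'c', length=4
  Position 11 ('a'): new char, reset run to 1
  Position 12 ('c'): new char, reset run to 1
Longest run: 'b' with length 4

4
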